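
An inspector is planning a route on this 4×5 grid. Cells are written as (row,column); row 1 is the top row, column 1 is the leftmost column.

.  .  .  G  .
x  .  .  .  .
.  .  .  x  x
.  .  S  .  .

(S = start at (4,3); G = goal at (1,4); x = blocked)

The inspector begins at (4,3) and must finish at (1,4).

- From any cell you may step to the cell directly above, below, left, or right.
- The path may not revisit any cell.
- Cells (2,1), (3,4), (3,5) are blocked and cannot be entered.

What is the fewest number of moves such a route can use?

4

The Manhattan distance from (4,3) to (1,4) is |4−1| + |3−4| = 4, so at least 4 moves are needed.
A route of 4 moves achieves this: (4,3) → (3,3) → (2,3) → (1,3) → (1,4).
Since 4 matches the lower bound, it is optimal.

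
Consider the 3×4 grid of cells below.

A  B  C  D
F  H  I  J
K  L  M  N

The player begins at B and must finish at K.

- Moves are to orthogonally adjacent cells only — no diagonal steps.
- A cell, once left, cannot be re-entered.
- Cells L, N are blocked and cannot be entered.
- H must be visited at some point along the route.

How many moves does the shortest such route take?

Any route passes through H somewhere between B and K. Summing Manhattan distances along the two legs (B → H → K) gives a lower bound of 1 + 2 = 3 moves.
A route of 3 moves achieves this: B → H → F → K.
Since 3 matches the lower bound, it is optimal.

3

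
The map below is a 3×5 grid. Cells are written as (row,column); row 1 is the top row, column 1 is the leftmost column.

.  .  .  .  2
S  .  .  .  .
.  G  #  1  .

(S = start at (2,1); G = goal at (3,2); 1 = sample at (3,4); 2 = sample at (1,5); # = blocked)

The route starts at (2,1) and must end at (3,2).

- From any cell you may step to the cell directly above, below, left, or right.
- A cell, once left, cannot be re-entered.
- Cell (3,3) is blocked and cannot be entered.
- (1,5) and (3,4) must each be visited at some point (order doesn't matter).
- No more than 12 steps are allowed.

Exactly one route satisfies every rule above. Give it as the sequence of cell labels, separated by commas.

Any route must reach (1,5) and (3,4) and still end at (3,2) within 12 moves, so the order of the required stops is forced.
Route from (2,1): up to (1,1), 4× right (reaching (1,5)), 2× down (reaching (3,5)), left to (3,4), up to (2,4), 2× left (reaching (2,2)), down to (3,2) — 12 moves in all.
Check: all required cells visited; 12 ≤ 12 moves.

(2,1), (1,1), (1,2), (1,3), (1,4), (1,5), (2,5), (3,5), (3,4), (2,4), (2,3), (2,2), (3,2)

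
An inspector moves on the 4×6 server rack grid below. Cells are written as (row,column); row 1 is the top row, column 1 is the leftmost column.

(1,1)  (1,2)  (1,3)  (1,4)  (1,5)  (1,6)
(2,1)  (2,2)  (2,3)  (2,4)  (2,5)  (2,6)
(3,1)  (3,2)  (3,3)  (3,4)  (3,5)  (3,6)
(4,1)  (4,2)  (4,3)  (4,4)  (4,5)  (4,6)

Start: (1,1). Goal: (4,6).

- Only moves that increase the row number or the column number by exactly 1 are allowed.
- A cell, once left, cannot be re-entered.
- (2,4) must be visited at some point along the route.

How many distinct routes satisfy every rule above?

24

A right/down-only route from (1,1) to (4,6) makes exactly 3 down-moves and 5 right-moves in some order.
With no other constraints that would be C(8,3) = 56 routes.
Split at (2,4) and multiply the segment counts: (1,1)→(2,4): 4; (2,4)→(4,6): 6; product = 24.
That gives 24 routes.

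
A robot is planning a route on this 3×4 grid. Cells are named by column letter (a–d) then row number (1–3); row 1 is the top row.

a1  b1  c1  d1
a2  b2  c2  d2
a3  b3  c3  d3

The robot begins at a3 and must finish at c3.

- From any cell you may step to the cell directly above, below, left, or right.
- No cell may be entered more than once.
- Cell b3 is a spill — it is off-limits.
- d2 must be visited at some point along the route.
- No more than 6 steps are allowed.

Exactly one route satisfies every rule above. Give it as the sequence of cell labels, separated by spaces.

The 6-move cap with required stops at d2 leaves no slack for detours.
Route from a3: up to a2, 3× right (reaching d2), down to d3, left to c3 — 6 moves in all.
Check: all required cells visited; 6 ≤ 6 moves.

a3 a2 b2 c2 d2 d3 c3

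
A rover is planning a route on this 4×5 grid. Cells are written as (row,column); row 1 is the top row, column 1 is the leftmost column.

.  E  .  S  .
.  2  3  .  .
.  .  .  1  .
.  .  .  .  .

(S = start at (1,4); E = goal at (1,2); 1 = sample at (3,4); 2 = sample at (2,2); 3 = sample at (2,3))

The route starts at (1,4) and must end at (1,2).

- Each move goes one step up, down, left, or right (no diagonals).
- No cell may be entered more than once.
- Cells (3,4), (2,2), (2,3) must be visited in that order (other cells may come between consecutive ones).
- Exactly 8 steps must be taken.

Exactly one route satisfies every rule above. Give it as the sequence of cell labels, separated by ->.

(1,4) -> (2,4) -> (3,4) -> (3,3) -> (3,2) -> (2,2) -> (2,3) -> (1,3) -> (1,2)

The waypoints must appear in the order (3,4), (2,2), (2,3), with no cell reused.
Route from (1,4): 2× down (reaching (3,4)), 2× left (reaching (3,2)), up to (2,2), right to (2,3), up to (1,3), left to (1,2) — 8 moves in all.
Check: order respected (1 at step 2, 2 at step 5, 3 at step 6); 8 moves as required.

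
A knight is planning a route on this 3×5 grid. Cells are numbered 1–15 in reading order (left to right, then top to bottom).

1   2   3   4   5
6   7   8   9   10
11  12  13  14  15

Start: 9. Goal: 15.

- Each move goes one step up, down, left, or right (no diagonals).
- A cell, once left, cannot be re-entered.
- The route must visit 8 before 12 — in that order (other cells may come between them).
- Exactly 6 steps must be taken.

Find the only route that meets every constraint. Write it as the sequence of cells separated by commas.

The waypoints must appear in the order 8, 12, with no cell reused.
Route from 9: left 2 to 7, down 1 to 12, right 3 to 15 — 6 moves in all.
Check: order respected (8 at step 1, 12 at step 3); 6 moves as required.

9, 8, 7, 12, 13, 14, 15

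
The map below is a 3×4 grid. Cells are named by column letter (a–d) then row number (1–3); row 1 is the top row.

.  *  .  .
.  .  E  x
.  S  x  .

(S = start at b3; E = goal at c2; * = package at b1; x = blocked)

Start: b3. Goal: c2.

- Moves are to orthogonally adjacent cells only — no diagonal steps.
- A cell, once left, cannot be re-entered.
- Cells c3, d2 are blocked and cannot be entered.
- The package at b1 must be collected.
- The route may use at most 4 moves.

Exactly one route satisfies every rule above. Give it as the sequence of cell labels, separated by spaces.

b3 b2 b1 c1 c2

The 4-move cap with required stops at b1 leaves no slack for detours.
Route from b3: up 2 to b1, right 1 to c1, down 1 to c2 — 4 moves in all.
Check: all required cells visited; 4 ≤ 4 moves.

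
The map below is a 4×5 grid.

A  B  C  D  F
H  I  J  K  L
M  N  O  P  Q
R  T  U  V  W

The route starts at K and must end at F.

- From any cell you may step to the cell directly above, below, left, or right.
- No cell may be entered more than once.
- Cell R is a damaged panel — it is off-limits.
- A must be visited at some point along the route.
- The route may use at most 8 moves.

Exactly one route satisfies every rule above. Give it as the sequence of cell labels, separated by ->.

K -> J -> I -> H -> A -> B -> C -> D -> F

The 8-move cap with required stops at A leaves no slack for detours.
Route from K: 3× left (reaching H), up to A, 4× right (reaching F) — 8 moves in all.
Check: all required cells visited; 8 ≤ 8 moves.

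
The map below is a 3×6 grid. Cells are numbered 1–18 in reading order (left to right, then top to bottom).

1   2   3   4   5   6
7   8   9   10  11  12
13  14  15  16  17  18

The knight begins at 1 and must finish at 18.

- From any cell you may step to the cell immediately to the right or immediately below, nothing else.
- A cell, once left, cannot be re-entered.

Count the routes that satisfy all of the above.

A right/down-only route from 1 to 18 makes exactly 2 down-moves and 5 right-moves in some order.
With no other constraints that would be C(7,2) = 21 routes.
That gives 21 routes.

21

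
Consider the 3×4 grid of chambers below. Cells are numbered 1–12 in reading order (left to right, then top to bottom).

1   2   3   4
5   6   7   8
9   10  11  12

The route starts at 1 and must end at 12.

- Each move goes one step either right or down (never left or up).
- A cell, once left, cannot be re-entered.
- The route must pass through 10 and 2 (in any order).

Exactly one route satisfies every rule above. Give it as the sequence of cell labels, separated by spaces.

Moves only go right or down, so the column and row indices never decrease.
Route from 1: right 1 to 2, down 2 to 10, right 2 to 12 — 5 moves in all.
Check: all required cells visited.

1 2 6 10 11 12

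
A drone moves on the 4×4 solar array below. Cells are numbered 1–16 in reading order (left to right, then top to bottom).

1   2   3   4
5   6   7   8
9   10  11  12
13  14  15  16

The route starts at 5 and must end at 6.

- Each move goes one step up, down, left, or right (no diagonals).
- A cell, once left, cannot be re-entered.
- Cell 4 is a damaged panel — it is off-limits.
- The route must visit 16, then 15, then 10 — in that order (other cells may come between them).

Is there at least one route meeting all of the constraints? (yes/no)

yes

One route that works: 5 → 1 → 2 → 3 → 7 → 11 → 12 → 16 → 15 → 14 → 10 → 6.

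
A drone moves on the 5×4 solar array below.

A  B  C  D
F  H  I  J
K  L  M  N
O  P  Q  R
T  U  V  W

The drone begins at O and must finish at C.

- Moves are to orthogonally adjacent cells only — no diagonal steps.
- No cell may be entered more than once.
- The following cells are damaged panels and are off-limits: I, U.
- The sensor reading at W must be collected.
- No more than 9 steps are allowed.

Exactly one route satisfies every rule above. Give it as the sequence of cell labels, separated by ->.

O -> P -> Q -> V -> W -> R -> N -> J -> D -> C

The 9-move cap with required stops at W leaves no slack for detours.
Route from O: right 2 to Q, down 1 to V, right 1 to W, up 4 to D, left 1 to C — 9 moves in all.
Check: all required cells visited; 9 ≤ 9 moves.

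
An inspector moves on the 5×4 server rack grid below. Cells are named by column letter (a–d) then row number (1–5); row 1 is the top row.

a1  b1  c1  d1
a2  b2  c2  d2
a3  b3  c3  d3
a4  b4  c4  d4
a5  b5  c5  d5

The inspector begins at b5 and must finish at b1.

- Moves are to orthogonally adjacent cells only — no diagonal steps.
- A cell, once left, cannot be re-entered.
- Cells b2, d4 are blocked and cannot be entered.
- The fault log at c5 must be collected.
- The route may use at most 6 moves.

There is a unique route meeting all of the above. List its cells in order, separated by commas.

b5, c5, c4, c3, c2, c1, b1

The budget equals the shortest possible length, so every move has to be on a shortest route through the required cells.
Route from b5: right to c5, 4× up (reaching c1), left to b1 — 6 moves in all.
Check: all required cells visited; 6 ≤ 6 moves.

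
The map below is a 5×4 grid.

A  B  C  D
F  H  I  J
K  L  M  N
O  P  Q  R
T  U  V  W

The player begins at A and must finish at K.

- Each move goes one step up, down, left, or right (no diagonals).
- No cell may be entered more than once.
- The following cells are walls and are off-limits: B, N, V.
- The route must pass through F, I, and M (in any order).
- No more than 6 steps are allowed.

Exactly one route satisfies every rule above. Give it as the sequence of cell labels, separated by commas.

A, F, H, I, M, L, K

The budget equals the shortest possible length, so every move has to be on a shortest route through the required cells.
Route from A: down to F, 2× right (reaching I), down to M, 2× left (reaching K) — 6 moves in all.
Check: all required cells visited; 6 ≤ 6 moves.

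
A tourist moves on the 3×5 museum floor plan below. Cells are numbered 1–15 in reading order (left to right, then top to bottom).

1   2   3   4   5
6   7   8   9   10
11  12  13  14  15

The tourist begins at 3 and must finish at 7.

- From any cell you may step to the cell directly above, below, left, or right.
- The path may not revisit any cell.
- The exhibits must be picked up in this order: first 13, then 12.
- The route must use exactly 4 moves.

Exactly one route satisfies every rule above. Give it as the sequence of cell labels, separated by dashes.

The waypoints must appear in the order 13, 12, with no cell reused.
Route from 3: down 2 to 13, left 1 to 12, up 1 to 7 — 4 moves in all.
Check: order respected (13 at step 2, 12 at step 3); 4 moves as required.

3 - 8 - 13 - 12 - 7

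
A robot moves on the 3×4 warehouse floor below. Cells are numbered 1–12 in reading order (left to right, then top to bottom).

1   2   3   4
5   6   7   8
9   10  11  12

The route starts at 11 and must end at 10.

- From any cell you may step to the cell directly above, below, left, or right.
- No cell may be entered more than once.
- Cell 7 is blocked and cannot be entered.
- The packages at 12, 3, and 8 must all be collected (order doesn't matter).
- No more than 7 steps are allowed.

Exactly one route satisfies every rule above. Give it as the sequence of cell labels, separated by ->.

11 -> 12 -> 8 -> 4 -> 3 -> 2 -> 6 -> 10

Any route must reach 12, 3, and 8 and still end at 10 within 7 moves, so the order of the required stops is forced.
Route from 11: right to 12, 2× up (reaching 4), 2× left (reaching 2), 2× down (reaching 10) — 7 moves in all.
Check: all required cells visited; 7 ≤ 7 moves.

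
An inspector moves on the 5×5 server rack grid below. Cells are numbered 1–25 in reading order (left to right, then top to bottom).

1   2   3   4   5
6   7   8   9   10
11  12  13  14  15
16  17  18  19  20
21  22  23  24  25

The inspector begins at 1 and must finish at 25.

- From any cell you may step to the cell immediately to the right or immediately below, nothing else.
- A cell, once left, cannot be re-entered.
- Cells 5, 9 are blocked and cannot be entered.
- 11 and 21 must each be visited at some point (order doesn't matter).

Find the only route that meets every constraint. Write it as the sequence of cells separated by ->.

Moves only go right or down, so the column and row indices never decrease.
Route from 1: down 4 to 21, right 4 to 25 — 8 moves in all.
Check: all required cells visited.

1 -> 6 -> 11 -> 16 -> 21 -> 22 -> 23 -> 24 -> 25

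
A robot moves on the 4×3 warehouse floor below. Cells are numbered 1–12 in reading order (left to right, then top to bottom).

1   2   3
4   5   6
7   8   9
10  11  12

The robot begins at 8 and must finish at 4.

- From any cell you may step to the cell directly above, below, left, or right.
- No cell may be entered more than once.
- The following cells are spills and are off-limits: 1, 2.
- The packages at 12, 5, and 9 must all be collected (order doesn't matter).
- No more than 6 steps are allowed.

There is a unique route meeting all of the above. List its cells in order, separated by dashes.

8 - 11 - 12 - 9 - 6 - 5 - 4

Any route must reach 12, 5, and 9 and still end at 4 within 6 moves, so the order of the required stops is forced.
Route from 8: down to 11, right to 12, 2× up (reaching 6), 2× left (reaching 4) — 6 moves in all.
Check: all required cells visited; 6 ≤ 6 moves.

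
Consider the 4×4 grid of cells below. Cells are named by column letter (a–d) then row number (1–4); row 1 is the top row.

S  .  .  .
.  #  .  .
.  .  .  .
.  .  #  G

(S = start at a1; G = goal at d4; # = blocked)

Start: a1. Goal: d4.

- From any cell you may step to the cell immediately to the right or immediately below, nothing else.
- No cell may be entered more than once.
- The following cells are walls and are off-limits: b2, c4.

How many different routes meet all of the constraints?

4

A right/down-only route from a1 to d4 makes exactly 3 down-moves and 3 right-moves in some order.
With no other constraints that would be C(6,3) = 20 routes.
Subtract routes through each blocked cell (inclusion–exclusion for overlaps): − through b2: 12 − through c4: 10 + through b2&c4: 6 → 4.
That gives 4 routes.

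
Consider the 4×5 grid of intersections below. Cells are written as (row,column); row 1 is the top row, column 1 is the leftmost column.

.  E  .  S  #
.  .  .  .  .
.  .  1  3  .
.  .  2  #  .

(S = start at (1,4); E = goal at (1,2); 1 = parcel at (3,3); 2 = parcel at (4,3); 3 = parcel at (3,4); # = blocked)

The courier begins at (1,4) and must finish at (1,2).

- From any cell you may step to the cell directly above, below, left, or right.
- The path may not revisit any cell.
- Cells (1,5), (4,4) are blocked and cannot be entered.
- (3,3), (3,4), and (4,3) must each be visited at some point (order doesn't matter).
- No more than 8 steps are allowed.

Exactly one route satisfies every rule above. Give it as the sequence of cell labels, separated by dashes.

(1,4) - (2,4) - (3,4) - (3,3) - (4,3) - (4,2) - (3,2) - (2,2) - (1,2)

The 8-move cap with required stops at (3,3), (3,4), (4,3) leaves no slack for detours.
Route from (1,4): down 2 to (3,4), left 1 to (3,3), down 1 to (4,3), left 1 to (4,2), up 3 to (1,2) — 8 moves in all.
Check: all required cells visited; 8 ≤ 8 moves.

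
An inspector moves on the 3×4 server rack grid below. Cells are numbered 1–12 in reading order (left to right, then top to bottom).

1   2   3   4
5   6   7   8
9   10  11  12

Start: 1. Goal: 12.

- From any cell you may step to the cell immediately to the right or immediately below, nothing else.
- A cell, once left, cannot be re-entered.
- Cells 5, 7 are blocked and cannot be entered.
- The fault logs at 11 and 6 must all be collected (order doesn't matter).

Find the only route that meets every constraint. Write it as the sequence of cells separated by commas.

Moves only go right or down, so the column and row indices never decrease.
Route from 1: right 1 to 2, down 2 to 10, right 2 to 12 — 5 moves in all.
Check: all required cells visited.

1, 2, 6, 10, 11, 12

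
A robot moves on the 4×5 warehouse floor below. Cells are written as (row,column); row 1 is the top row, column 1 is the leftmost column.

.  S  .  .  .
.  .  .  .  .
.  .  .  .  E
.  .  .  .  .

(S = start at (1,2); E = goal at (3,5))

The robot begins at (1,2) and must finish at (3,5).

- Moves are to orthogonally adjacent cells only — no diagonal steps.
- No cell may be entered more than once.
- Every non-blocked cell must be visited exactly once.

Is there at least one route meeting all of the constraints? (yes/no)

yes

One route that works: (1,2) → (1,1) → (2,1) → (3,1) → (4,1) → (4,2) → (3,2) → (2,2) → (2,3) → (1,3) → (1,4) → (1,5) → (2,5) → (2,4) → (3,4) → (3,3) → (4,3) → (4,4) → (4,5) → (3,5).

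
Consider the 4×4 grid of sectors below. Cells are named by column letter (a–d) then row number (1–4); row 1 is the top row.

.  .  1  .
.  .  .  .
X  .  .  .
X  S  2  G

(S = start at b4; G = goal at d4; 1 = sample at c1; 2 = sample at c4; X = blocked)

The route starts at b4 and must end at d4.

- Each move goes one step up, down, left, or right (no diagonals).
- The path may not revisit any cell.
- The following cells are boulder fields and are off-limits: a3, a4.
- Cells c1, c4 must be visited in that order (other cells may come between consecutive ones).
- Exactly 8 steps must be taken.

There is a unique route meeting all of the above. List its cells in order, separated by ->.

b4 -> b3 -> b2 -> b1 -> c1 -> c2 -> c3 -> c4 -> d4

The waypoints must appear in the order c1, c4, with no cell reused.
Route from b4: up 3 to b1, right 1 to c1, down 3 to c4, right 1 to d4 — 8 moves in all.
Check: order respected (1 at step 4, 2 at step 7); 8 moves as required.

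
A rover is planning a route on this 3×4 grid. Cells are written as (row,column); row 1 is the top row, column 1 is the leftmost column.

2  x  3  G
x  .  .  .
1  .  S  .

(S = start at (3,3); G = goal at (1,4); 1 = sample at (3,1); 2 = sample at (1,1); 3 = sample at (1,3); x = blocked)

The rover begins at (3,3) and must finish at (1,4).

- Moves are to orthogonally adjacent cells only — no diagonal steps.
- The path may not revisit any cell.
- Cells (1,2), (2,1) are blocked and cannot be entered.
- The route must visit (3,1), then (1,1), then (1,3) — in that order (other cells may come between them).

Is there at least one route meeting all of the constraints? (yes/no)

no

The blocked cells wall (1,1) off from (3,3) completely — no sequence of moves reaches it at all, so no route can satisfy the rules.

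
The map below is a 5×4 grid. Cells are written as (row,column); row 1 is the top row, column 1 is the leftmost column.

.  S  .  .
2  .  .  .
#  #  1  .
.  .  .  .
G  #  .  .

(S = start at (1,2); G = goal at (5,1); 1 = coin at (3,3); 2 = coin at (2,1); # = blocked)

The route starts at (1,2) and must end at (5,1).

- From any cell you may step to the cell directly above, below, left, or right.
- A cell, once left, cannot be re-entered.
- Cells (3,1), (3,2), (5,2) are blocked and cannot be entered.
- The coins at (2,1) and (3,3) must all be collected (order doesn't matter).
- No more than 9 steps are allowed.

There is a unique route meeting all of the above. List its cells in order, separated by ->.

(1,2) -> (1,1) -> (2,1) -> (2,2) -> (2,3) -> (3,3) -> (4,3) -> (4,2) -> (4,1) -> (5,1)

The budget equals the shortest possible length, so every move has to be on a shortest route through the required cells.
Route from (1,2): left 1 to (1,1), down 1 to (2,1), right 2 to (2,3), down 2 to (4,3), left 2 to (4,1), down 1 to (5,1) — 9 moves in all.
Check: all required cells visited; 9 ≤ 9 moves.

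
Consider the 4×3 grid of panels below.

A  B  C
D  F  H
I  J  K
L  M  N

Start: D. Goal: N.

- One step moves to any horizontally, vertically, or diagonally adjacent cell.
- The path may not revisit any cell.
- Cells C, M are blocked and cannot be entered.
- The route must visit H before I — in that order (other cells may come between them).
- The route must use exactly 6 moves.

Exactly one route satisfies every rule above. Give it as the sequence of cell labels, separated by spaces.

D B H F I J N

The waypoints must appear in the order H, I, with no cell reused.
Route from D: up-right to B, down-right to H, left to F, down-left to I, right to J, down-right to N — 6 moves in all.
Check: order respected (H at step 2, I at step 4); 6 moves as required.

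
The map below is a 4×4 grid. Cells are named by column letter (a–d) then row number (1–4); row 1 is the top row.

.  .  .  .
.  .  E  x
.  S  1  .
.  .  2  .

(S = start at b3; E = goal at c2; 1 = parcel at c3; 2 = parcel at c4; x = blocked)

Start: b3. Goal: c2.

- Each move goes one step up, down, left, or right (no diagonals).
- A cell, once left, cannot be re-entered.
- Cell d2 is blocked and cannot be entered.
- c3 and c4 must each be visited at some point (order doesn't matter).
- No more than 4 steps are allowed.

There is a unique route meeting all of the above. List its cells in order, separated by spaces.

The 4-move cap with required stops at c3, c4 leaves no slack for detours.
Route from b3: down to b4, right to c4, 2× up (reaching c2) — 4 moves in all.
Check: all required cells visited; 4 ≤ 4 moves.

b3 b4 c4 c3 c2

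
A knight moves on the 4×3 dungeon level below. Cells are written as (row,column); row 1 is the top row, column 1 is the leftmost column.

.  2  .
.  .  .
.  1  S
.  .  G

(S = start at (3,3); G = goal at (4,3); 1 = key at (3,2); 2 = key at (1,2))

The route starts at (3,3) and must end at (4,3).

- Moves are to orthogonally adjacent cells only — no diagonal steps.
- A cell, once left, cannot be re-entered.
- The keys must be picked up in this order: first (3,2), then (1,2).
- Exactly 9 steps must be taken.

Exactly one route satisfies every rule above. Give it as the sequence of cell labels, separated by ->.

(3,3) -> (3,2) -> (2,2) -> (1,2) -> (1,1) -> (2,1) -> (3,1) -> (4,1) -> (4,2) -> (4,3)

The waypoints must appear in the order (3,2), (1,2), with no cell reused.
Route from (3,3): left to (3,2), 2× up (reaching (1,2)), left to (1,1), 3× down (reaching (4,1)), 2× right (reaching (4,3)) — 9 moves in all.
Check: order respected (1 at step 1, 2 at step 3); 9 moves as required.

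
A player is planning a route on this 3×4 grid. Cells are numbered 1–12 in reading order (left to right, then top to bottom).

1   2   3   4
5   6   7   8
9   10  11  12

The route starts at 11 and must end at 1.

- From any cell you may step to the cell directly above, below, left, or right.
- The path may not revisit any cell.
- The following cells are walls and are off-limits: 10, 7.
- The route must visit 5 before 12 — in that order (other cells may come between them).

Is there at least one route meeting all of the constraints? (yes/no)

no

Ignoring the required order, 1 revisit-free route from 11 to 1 passes through all of 5 and 12; the waypoint orders that occur are 12 → 5 (1) — never 5 → 12.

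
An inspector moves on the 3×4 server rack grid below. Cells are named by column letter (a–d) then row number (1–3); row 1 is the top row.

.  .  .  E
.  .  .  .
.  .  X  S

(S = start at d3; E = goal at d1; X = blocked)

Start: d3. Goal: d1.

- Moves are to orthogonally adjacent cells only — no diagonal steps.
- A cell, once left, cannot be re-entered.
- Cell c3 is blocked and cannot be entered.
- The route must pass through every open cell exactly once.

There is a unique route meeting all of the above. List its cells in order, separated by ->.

Need to visit all 11 open cells exactly once, starting at d3 and ending at d1.
Route from d3: up 1 to d2, left 2 to b2, down 1 to b3, left 1 to a3, up 2 to a1, right 3 to d1 — 10 moves in all.
Check: all 11 open cells covered.

d3 -> d2 -> c2 -> b2 -> b3 -> a3 -> a2 -> a1 -> b1 -> c1 -> d1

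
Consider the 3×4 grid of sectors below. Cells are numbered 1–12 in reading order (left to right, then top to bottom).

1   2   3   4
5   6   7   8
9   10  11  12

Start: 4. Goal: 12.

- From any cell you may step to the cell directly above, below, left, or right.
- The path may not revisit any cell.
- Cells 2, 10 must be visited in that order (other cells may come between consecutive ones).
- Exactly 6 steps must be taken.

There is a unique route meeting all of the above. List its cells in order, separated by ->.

The waypoints must appear in the order 2, 10, with no cell reused.
Route from 4: left 2 to 2, down 2 to 10, right 2 to 12 — 6 moves in all.
Check: order respected (2 at step 2, 10 at step 4); 6 moves as required.

4 -> 3 -> 2 -> 6 -> 10 -> 11 -> 12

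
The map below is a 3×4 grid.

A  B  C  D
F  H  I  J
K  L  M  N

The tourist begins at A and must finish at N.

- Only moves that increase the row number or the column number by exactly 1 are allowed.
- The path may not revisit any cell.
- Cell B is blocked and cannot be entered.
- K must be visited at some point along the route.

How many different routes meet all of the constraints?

1

A right/down-only route from A to N makes exactly 2 down-moves and 3 right-moves in some order.
With no other constraints that would be C(5,2) = 10 routes.
Split at K and multiply the segment counts (each segment already excludes blocked cells): A→K: 1; K→N: 1; product = 1.
That gives 1 route.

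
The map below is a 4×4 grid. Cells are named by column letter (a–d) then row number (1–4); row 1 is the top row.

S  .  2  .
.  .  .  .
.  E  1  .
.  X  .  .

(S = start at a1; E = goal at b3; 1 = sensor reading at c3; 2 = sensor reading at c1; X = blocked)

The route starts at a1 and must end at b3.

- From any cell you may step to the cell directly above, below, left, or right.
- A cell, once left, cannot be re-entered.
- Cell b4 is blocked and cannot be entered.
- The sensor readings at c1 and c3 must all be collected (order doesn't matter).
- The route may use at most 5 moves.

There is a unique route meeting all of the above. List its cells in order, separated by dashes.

a1 - b1 - c1 - c2 - c3 - b3

The budget equals the shortest possible length, so every move has to be on a shortest route through the required cells.
Route from a1: right 2 to c1, down 2 to c3, left 1 to b3 — 5 moves in all.
Check: all required cells visited; 5 ≤ 5 moves.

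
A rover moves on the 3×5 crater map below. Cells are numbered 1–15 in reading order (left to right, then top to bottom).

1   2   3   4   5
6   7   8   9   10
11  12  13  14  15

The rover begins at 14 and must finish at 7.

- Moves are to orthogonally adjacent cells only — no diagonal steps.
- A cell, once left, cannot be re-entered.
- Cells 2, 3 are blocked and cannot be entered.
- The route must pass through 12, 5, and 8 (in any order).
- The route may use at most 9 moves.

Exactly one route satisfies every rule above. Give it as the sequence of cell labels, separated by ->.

14 -> 15 -> 10 -> 5 -> 4 -> 9 -> 8 -> 13 -> 12 -> 7

Any route must reach 12, 5, and 8 and still end at 7 within 9 moves, so the order of the required stops is forced.
Route from 14: right to 15, 2× up (reaching 5), left to 4, down to 9, left to 8, down to 13, left to 12, up to 7 — 9 moves in all.
Check: all required cells visited; 9 ≤ 9 moves.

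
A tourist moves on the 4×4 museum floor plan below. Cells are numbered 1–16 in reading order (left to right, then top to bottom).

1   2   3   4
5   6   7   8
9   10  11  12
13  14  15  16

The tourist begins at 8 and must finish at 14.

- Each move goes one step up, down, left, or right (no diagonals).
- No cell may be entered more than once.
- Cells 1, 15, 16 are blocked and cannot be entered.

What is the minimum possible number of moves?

4

The Manhattan distance from 8 to 14 is |2−4| + |4−2| = 4, so at least 4 moves are needed.
A route of 4 moves achieves this: 8 → 12 → 11 → 10 → 14.
Since 4 matches the lower bound, it is optimal.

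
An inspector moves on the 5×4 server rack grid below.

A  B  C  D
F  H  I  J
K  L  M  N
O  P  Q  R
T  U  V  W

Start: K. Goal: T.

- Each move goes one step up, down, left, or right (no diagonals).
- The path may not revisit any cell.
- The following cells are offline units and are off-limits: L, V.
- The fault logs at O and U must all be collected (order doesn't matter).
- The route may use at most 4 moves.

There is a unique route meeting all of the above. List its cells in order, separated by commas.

The budget equals the shortest possible length, so every move has to be on a shortest route through the required cells.
Route from K: down to O, right to P, down to U, left to T — 4 moves in all.
Check: all required cells visited; 4 ≤ 4 moves.

K, O, P, U, T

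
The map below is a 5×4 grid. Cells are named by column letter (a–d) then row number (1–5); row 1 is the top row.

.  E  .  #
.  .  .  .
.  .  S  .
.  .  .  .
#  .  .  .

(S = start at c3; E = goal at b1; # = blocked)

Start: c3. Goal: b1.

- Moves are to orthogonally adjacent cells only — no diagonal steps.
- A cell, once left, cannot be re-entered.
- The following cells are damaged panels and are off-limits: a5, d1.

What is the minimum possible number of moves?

3

The Manhattan distance from c3 to b1 is |3−1| + |3−2| = 3, so at least 3 moves are needed.
A route of 3 moves achieves this: c3 → c2 → c1 → b1.
Since 3 matches the lower bound, it is optimal.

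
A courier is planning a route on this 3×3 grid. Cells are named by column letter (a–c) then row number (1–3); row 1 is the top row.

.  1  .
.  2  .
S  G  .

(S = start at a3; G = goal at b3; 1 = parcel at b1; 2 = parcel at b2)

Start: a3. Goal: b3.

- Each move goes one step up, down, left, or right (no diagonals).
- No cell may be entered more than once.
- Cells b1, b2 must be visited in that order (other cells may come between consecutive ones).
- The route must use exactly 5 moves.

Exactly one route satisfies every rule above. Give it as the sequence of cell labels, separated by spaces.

The waypoints must appear in the order b1, b2, with no cell reused.
Route from a3: 2× up (reaching a1), right to b1, 2× down (reaching b3) — 5 moves in all.
Check: order respected (1 at step 3, 2 at step 4); 5 moves as required.

a3 a2 a1 b1 b2 b3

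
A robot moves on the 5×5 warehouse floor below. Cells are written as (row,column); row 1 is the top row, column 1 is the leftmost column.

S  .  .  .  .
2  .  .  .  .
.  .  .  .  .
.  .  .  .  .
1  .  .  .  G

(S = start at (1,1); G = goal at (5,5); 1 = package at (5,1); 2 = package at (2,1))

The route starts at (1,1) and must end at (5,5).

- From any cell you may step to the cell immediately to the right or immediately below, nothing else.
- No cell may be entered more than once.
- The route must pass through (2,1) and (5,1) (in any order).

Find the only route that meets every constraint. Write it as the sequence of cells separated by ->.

Moves only go right or down, so the column and row indices never decrease.
Route from (1,1): 4× down (reaching (5,1)), 4× right (reaching (5,5)) — 8 moves in all.
Check: all required cells visited.

(1,1) -> (2,1) -> (3,1) -> (4,1) -> (5,1) -> (5,2) -> (5,3) -> (5,4) -> (5,5)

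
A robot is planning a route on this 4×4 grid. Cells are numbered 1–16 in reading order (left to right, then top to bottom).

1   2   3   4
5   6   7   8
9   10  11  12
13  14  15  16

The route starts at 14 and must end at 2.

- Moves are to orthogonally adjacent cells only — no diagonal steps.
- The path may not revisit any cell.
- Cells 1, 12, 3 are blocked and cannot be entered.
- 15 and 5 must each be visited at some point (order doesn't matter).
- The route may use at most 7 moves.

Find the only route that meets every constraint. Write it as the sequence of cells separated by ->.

14 -> 15 -> 11 -> 10 -> 9 -> 5 -> 6 -> 2

The budget equals the shortest possible length, so every move has to be on a shortest route through the required cells.
Route from 14: right to 15, up to 11, 2× left (reaching 9), up to 5, right to 6, up to 2 — 7 moves in all.
Check: all required cells visited; 7 ≤ 7 moves.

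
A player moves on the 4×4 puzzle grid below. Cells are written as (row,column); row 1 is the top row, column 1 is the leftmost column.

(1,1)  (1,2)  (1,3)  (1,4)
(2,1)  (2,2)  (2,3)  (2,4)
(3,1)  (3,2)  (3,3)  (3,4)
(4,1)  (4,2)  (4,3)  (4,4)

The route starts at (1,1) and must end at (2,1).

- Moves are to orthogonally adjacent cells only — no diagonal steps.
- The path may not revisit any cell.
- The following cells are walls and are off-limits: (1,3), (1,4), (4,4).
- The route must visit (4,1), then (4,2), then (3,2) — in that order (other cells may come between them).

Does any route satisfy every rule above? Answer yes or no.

Ignoring the required order, 4 revisit-free routes from (1,1) to (2,1) pass through all of (4,1), (4,2), and (3,2); the waypoint orders that occur are (3,2) → (4,2) → (4,1) (4) — never (4,1) → (4,2) → (3,2).

no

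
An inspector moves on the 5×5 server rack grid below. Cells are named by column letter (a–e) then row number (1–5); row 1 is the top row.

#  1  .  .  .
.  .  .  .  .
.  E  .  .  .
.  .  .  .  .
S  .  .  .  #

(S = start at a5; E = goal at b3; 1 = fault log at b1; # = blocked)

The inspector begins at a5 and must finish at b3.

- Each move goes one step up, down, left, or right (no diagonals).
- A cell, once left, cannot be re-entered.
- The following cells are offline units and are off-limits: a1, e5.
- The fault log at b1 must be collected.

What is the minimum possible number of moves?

9

Any route passes through b1 somewhere between a5 and b3. Summing Manhattan distances along the two legs (a5 → b1 → b3) gives a lower bound of 5 + 2 = 7 moves.
The shortest route satisfying every rule uses 9 moves: a5 → a4 → a3 → a2 → b2 → b1 → c1 → c2 → c3 → b3.
The no-revisit rule (legs can't share cells) pushes the minimum above the 7-move bound; an exhaustive check rules out every length from 7 to 8, leaving 9 as the minimum.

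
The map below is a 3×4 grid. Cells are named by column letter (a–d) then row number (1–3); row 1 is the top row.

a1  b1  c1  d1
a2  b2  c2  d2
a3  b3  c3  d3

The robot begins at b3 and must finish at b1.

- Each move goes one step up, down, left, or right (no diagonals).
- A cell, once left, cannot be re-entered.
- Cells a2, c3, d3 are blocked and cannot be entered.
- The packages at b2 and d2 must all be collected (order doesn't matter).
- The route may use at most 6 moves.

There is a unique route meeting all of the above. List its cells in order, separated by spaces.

b3 b2 c2 d2 d1 c1 b1

The budget equals the shortest possible length, so every move has to be on a shortest route through the required cells.
Route from b3: up to b2, 2× right (reaching d2), up to d1, 2× left (reaching b1) — 6 moves in all.
Check: all required cells visited; 6 ≤ 6 moves.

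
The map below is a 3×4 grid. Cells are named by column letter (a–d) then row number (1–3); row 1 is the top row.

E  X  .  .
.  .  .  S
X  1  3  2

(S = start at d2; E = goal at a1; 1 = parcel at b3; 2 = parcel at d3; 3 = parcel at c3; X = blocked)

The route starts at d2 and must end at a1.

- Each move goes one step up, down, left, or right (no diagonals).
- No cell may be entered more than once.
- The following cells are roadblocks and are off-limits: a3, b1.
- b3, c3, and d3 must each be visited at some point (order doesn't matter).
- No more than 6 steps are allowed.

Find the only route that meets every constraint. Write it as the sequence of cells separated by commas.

d2, d3, c3, b3, b2, a2, a1

Any route must reach b3, c3, and d3 and still end at a1 within 6 moves, so the order of the required stops is forced.
Route from d2: down 1 to d3, left 2 to b3, up 1 to b2, left 1 to a2, up 1 to a1 — 6 moves in all.
Check: all required cells visited; 6 ≤ 6 moves.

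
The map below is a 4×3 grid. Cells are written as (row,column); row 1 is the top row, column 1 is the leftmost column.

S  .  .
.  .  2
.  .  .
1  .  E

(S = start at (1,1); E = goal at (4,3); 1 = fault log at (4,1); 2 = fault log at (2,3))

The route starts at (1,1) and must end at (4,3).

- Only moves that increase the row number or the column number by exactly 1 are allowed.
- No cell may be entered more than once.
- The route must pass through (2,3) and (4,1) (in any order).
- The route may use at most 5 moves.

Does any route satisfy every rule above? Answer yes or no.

(4,1) is below but to the left of (2,3): going (2,3) → (4,1) would need a leftward move and (4,1) → (2,3) an upward move, so no right/down-only route can visit both required cells.

no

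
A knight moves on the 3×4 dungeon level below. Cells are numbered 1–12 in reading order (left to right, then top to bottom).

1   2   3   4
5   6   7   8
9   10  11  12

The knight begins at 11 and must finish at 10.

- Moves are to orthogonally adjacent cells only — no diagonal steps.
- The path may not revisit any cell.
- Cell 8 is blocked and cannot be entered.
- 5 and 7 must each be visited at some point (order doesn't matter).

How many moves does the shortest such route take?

Any route passes through 5 and 7 in some order between 11 and 10. Summing Manhattan distances along each leg and taking the cheapest ordering (11 → 7 → 5 → 10) gives a lower bound of 1 + 2 + 2 = 5 moves.
A route of 5 moves achieves this: 11 → 7 → 6 → 5 → 9 → 10.
Since 5 matches the lower bound, it is optimal.

5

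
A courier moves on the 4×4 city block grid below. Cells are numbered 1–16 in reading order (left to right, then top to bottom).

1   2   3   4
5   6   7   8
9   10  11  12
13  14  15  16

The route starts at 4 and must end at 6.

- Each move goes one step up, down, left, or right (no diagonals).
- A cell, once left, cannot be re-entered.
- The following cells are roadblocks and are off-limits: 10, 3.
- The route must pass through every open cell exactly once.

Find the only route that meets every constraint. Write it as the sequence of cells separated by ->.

4 -> 8 -> 7 -> 11 -> 12 -> 16 -> 15 -> 14 -> 13 -> 9 -> 5 -> 1 -> 2 -> 6

Need to visit all 14 open cells exactly once, starting at 4 and ending at 6.
Route from 4: down 1 to 8, left 1 to 7, down 1 to 11, right 1 to 12, down 1 to 16, left 3 to 13, up 3 to 1, right 1 to 2, down 1 to 6 — 13 moves in all.
Check: all 14 open cells covered.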